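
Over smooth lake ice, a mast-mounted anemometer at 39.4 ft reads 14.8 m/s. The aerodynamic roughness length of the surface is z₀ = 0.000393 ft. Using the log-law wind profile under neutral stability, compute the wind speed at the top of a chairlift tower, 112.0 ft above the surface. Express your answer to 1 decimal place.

Log law: V(z) ∝ ln(z/z₀), so V₂/V₁ = ln(z₂/z₀) / ln(z₁/z₀).
ln(112.0/0.000393) = 12.5602, ln(39.4/0.000393) = 11.5155
V₂ = 14.8 × 12.5602/11.5155 = 14.8 × 1.0907 = 16.1427 m/s

16.1 m/s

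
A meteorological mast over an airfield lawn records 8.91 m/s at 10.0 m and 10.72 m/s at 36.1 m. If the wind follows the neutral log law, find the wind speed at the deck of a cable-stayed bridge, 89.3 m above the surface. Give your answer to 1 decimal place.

12.0 m/s

Log law: V ∝ ln(z/z₀). From the pair, with r = V₁/V₂ = 0.83116,
ln z₀ = (ln z₁ − r·ln z₂)/(1 − r) = (2.3026 − 0.83116×3.5863)/0.16884 = -4.0167 → z₀ = 0.01801 m
V₃ = V₁ · ln(z₃/z₀)/ln(z₁/z₀) = 8.91 × 8.5087/6.3192 = 11.9970 m/s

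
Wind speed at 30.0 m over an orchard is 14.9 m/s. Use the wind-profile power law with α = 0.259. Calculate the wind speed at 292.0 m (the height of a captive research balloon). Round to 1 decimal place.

Power-law profile: V₂ = V₁ · (z₂/z₁)^α
V₂ = 14.9 × (292.0/30.0)^0.259 = 14.9 × (9.7333)^0.259
    = 14.9 × 1.8029 = 26.8625 m/s

26.9 m/s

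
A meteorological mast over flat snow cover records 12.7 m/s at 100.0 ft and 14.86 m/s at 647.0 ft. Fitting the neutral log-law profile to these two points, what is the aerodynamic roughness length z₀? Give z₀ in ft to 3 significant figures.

z₀ ≈ 0.00171 ft

Log law: V(z) ∝ ln(z/z₀). With r = V₁/V₂ = 12.7/14.86 = 0.85464,
r · ln(z₂/z₀) = ln(z₁/z₀) ⇒ ln z₀ = (ln z₁ − r·ln z₂)/(1 − r)
ln z₀ = (4.60517 − 0.85464×6.47235) / 0.14536 = -6.3731
z₀ = exp(-6.3731) = 0.001707 ft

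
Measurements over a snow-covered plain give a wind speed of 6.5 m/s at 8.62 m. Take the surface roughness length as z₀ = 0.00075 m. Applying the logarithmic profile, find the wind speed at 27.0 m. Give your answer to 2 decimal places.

Log law: V(z) ∝ ln(z/z₀), so V₂/V₁ = ln(z₂/z₀) / ln(z₁/z₀).
ln(27.0/0.00075) = 10.4913, ln(8.62/0.00075) = 9.3495
V₂ = 6.5 × 10.4913/9.3495 = 6.5 × 1.1221 = 7.2938 m/s

7.29 m/s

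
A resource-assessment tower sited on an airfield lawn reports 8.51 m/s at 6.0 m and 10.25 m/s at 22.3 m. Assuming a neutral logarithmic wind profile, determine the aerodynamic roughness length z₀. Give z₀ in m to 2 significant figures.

z₀ ≈ 0.0098 m

Log law: V(z) ∝ ln(z/z₀). With r = V₁/V₂ = 8.51/10.25 = 0.83024,
r · ln(z₂/z₀) = ln(z₁/z₀) ⇒ ln z₀ = (ln z₁ − r·ln z₂)/(1 − r)
ln z₀ = (1.79176 − 0.83024×3.10459) / 0.16976 = -4.6290
z₀ = exp(-4.6290) = 0.009764 m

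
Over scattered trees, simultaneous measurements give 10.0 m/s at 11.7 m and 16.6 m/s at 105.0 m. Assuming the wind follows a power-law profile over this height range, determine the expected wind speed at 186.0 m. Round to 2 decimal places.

First find α: α = ln(V₂/V₁)/ln(z₂/z₁) = ln(16.6/10.0)/ln(105.0/11.7) = 0.50682/2.19437 = 0.2310
Extrapolate from 105.0 m to 186.0 m: V₃ = 16.6 × (186.0/105.0)^0.2310 = 16.6 × 1.1412 = 18.9436 m/s

18.94 m/s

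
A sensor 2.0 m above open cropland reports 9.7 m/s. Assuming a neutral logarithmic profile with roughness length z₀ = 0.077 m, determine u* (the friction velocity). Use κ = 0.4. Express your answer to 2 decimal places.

u* ≈ 1.19 m/s

Log law: V(z) = (u*/κ) · ln(z/z₀) ⇒ u* = κ · V / ln(z/z₀)
u* = 0.4 × 9.7 / ln(2.0/0.077) = 0.4 × 9.7 / 3.2571
   = 3.8800 / 3.2571 = 1.1912 m/s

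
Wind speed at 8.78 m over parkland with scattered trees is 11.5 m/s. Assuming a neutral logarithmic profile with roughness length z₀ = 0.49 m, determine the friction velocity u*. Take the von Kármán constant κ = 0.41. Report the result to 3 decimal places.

u* ≈ 1.634 m/s

Log law: V(z) = (u*/κ) · ln(z/z₀) ⇒ u* = κ · V / ln(z/z₀)
u* = 0.41 × 11.5 / ln(8.78/0.49) = 0.41 × 11.5 / 2.8858
   = 4.7150 / 2.8858 = 1.6338 m/s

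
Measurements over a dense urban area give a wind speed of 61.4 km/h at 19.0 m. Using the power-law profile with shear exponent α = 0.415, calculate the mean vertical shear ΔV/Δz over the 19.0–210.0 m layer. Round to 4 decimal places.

0.5498 km/h/m

Power law: V₂ = V₁ · (z₂/z₁)^α = 61.4 × (11.0526)^0.415 = 166.4204 km/h
ΔV/Δz = (166.4204 − 61.4)/(210.0 − 19.0) = 105.0204/191.0000 = 0.54985 km/h/m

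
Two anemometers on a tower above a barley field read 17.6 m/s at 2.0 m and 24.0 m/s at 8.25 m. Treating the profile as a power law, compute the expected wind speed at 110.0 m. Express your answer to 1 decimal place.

42.3 m/s

First find α: α = ln(V₂/V₁)/ln(z₂/z₁) = ln(24.0/17.6)/ln(8.25/2.0) = 0.31015/1.41707 = 0.2189
Extrapolate from 8.25 m to 110.0 m: V₃ = 24.0 × (110.0/8.25)^0.2189 = 24.0 × 1.7629 = 42.3085 m/s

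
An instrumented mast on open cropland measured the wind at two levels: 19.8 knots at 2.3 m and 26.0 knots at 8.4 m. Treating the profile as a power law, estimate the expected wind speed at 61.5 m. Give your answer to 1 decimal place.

First find α: α = ln(V₂/V₁)/ln(z₂/z₁) = ln(26.0/19.8)/ln(8.4/2.3) = 0.27241/1.29532 = 0.2103
Extrapolate from 8.4 m to 61.5 m: V₃ = 26.0 × (61.5/8.4)^0.2103 = 26.0 × 1.5200 = 39.5188 knots

39.5 knots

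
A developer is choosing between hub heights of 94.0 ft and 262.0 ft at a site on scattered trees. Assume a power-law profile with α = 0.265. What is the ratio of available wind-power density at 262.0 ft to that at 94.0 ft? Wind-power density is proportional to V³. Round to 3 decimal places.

Speed ratio: V_B/V_A = (z_B/z_A)^α = (262.0/94.0)^0.265 = (2.7872)^0.265 = 1.31211
Power-density ratio: P_B/P_A = (V_B/V_A)³ = (1.31211)³ = 2.25898

2.259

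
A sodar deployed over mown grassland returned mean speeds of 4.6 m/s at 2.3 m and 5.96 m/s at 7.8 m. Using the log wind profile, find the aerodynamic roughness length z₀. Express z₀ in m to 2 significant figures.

z₀ ≈ 0.037 m

Log law: V(z) ∝ ln(z/z₀). With r = V₁/V₂ = 4.6/5.96 = 0.77181,
r · ln(z₂/z₀) = ln(z₁/z₀) ⇒ ln z₀ = (ln z₁ − r·ln z₂)/(1 − r)
ln z₀ = (0.83291 − 0.77181×2.05412) / 0.22819 = -3.2977
z₀ = exp(-3.2977) = 0.03697 m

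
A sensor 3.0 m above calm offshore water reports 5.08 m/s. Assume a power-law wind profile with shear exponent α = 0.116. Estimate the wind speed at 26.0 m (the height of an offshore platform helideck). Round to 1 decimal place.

6.5 m/s

Power-law profile: V₂ = V₁ · (z₂/z₁)^α
V₂ = 5.08 × (26.0/3.0)^0.116 = 5.08 × (8.6667)^0.116
    = 5.08 × 1.2847 = 6.5261 m/s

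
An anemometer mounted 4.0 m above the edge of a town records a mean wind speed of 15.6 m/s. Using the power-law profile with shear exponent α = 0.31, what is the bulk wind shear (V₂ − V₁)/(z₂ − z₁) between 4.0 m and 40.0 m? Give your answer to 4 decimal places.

0.4514 m/s/m

Power law: V₂ = V₁ · (z₂/z₁)^α = 15.6 × (10.0000)^0.31 = 31.8511 m/s
ΔV/Δz = (31.8511 − 15.6)/(40.0 − 4.0) = 16.2511/36.0000 = 0.45142 m/s/m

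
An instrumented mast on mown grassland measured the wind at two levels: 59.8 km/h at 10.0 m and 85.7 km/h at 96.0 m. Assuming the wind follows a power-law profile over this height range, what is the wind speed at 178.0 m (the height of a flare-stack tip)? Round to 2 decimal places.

94.55 km/h

First find α: α = ln(V₂/V₁)/ln(z₂/z₁) = ln(85.7/59.8)/ln(96.0/10.0) = 0.35985/2.26176 = 0.1591
Extrapolate from 96.0 m to 178.0 m: V₃ = 85.7 × (178.0/96.0)^0.1591 = 85.7 × 1.1032 = 94.5460 km/h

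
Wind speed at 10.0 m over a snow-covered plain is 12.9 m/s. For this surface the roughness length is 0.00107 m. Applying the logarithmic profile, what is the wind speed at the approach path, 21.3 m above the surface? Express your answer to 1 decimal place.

Log law: V(z) ∝ ln(z/z₀), so V₂/V₁ = ln(z₂/z₀) / ln(z₁/z₀).
ln(21.3/0.00107) = 9.8988, ln(10.0/0.00107) = 9.1427
V₂ = 12.9 × 9.8988/9.1427 = 12.9 × 1.0827 = 13.9669 m/s

14.0 m/s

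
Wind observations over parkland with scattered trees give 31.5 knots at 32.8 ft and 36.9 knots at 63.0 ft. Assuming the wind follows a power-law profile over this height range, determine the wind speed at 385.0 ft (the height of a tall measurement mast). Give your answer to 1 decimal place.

First find α: α = ln(V₂/V₁)/ln(z₂/z₁) = ln(36.9/31.5)/ln(63.0/32.8) = 0.15822/0.65271 = 0.2424
Extrapolate from 63.0 ft to 385.0 ft: V₃ = 36.9 × (385.0/63.0)^0.2424 = 36.9 × 1.5508 = 57.2258 knots

57.2 knots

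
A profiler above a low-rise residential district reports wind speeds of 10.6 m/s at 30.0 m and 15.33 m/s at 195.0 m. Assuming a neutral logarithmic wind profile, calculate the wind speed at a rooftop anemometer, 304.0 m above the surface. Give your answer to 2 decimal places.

16.45 m/s

Log law: V ∝ ln(z/z₀). From the pair, with r = V₁/V₂ = 0.69145,
ln z₀ = (ln z₁ − r·ln z₂)/(1 − r) = (3.4012 − 0.69145×5.2730)/0.30855 = -0.7935 → z₀ = 0.4522 m
V₃ = V₁ · ln(z₃/z₀)/ln(z₁/z₀) = 10.6 × 6.5106/4.1947 = 16.4520 m/s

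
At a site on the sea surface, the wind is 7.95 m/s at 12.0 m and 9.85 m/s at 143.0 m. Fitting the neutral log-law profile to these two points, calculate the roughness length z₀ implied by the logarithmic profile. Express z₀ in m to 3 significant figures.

Log law: V(z) ∝ ln(z/z₀). With r = V₁/V₂ = 7.95/9.85 = 0.80711,
r · ln(z₂/z₀) = ln(z₁/z₀) ⇒ ln z₀ = (ln z₁ − r·ln z₂)/(1 − r)
ln z₀ = (2.48491 − 0.80711×4.96284) / 0.19289 = -7.8833
z₀ = exp(-7.8833) = 0.0003770 m

z₀ ≈ 0.000377 m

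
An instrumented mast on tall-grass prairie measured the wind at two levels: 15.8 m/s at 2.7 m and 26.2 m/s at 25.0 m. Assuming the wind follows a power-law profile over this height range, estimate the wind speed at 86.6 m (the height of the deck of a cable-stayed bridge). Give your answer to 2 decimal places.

First find α: α = ln(V₂/V₁)/ln(z₂/z₁) = ln(26.2/15.8)/ln(25.0/2.7) = 0.50575/2.22562 = 0.2272
Extrapolate from 25.0 m to 86.6 m: V₃ = 26.2 × (86.6/25.0)^0.2272 = 26.2 × 1.3262 = 34.7468 m/s

34.75 m/s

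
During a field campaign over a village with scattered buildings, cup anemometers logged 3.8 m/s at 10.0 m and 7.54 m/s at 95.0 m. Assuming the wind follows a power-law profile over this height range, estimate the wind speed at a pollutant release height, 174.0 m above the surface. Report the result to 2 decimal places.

First find α: α = ln(V₂/V₁)/ln(z₂/z₁) = ln(7.54/3.8)/ln(95.0/10.0) = 0.68522/2.25129 = 0.3044
Extrapolate from 95.0 m to 174.0 m: V₃ = 7.54 × (174.0/95.0)^0.3044 = 7.54 × 1.2023 = 9.0650 m/s

9.06 m/s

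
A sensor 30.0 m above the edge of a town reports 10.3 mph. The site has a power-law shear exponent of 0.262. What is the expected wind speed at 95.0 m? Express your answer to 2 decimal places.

Power-law profile: V₂ = V₁ · (z₂/z₁)^α
V₂ = 10.3 × (95.0/30.0)^0.262 = 10.3 × (3.1667)^0.262
    = 10.3 × 1.3526 = 13.9314 mph

13.93 mph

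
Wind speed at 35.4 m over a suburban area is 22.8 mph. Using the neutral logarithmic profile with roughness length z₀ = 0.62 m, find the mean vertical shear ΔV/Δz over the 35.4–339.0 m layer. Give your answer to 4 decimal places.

0.0419 mph/m

Log law: V₂ = V₁ · ln(z₂/z₀)/ln(z₁/z₀) = 22.8 × 6.3040/4.0447 = 35.5355 mph
ΔV/Δz = (35.5355 − 22.8)/(339.0 − 35.4) = 12.7355/303.6000 = 0.04195 mph/m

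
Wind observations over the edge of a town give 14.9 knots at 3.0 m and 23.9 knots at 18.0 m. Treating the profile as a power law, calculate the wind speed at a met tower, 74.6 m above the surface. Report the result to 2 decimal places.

34.77 knots

First find α: α = ln(V₂/V₁)/ln(z₂/z₁) = ln(23.9/14.9)/ln(18.0/3.0) = 0.47252/1.79176 = 0.2637
Extrapolate from 18.0 m to 74.6 m: V₃ = 23.9 × (74.6/18.0)^0.2637 = 23.9 × 1.4549 = 34.7724 knots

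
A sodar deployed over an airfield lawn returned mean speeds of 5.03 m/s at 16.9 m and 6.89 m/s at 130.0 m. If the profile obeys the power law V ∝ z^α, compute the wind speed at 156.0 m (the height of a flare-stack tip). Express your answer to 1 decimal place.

7.1 m/s

First find α: α = ln(V₂/V₁)/ln(z₂/z₁) = ln(6.89/5.03)/ln(130.0/16.9) = 0.31465/2.04022 = 0.1542
Extrapolate from 130.0 m to 156.0 m: V₃ = 6.89 × (156.0/130.0)^0.1542 = 6.89 × 1.0285 = 7.0865 m/s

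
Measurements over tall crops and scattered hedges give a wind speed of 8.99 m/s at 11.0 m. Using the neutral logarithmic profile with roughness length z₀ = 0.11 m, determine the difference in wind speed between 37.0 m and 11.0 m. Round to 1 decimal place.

Log law: V₂ = V₁ · ln(z₂/z₀)/ln(z₁/z₀) = 8.99 × 5.8182/4.6052 = 11.3580 m/s
ΔV = 11.3580 − 8.99 = 2.3680 m/s

2.4 m/s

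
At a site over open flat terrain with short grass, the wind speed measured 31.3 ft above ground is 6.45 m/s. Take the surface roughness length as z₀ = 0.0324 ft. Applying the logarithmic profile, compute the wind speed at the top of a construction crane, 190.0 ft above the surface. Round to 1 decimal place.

Log law: V(z) ∝ ln(z/z₀), so V₂/V₁ = ln(z₂/z₀) / ln(z₁/z₀).
ln(190.0/0.0324) = 8.6766, ln(31.3/0.0324) = 6.8732
V₂ = 6.45 × 8.6766/6.8732 = 6.45 × 1.2624 = 8.1424 m/s

8.1 m/s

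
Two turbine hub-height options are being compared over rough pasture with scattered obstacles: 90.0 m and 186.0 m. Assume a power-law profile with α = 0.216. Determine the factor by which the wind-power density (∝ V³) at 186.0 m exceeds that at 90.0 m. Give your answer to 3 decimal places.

1.601

Speed ratio: V_B/V_A = (z_B/z_A)^α = (186.0/90.0)^0.216 = (2.0667)^0.216 = 1.16976
Power-density ratio: P_B/P_A = (V_B/V_A)³ = (1.16976)³ = 1.60065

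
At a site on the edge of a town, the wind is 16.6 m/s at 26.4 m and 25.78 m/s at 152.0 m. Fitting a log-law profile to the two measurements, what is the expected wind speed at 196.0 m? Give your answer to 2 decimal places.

Log law: V ∝ ln(z/z₀). From the pair, with r = V₁/V₂ = 0.64391,
ln z₀ = (ln z₁ − r·ln z₂)/(1 − r) = (3.2734 − 0.64391×5.0239)/0.35609 = 0.1079 → z₀ = 1.114 m
V₃ = V₁ · ln(z₃/z₀)/ln(z₁/z₀) = 16.6 × 5.1702/3.1654 = 27.1132 m/s

27.11 m/s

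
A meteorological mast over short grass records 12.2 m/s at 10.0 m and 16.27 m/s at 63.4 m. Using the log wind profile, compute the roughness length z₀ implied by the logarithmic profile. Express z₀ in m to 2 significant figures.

z₀ ≈ 0.039 m

Log law: V(z) ∝ ln(z/z₀). With r = V₁/V₂ = 12.2/16.27 = 0.74985,
r · ln(z₂/z₀) = ln(z₁/z₀) ⇒ ln z₀ = (ln z₁ − r·ln z₂)/(1 − r)
ln z₀ = (2.30259 − 0.74985×4.14946) / 0.25015 = -3.2335
z₀ = exp(-3.2335) = 0.03942 m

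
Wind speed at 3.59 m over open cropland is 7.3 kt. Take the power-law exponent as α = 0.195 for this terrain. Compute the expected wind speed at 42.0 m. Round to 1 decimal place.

11.8 kt

Power-law profile: V₂ = V₁ · (z₂/z₁)^α
V₂ = 7.3 × (42.0/3.59)^0.195 = 7.3 × (11.6992)^0.195
    = 7.3 × 1.6154 = 11.7927 kt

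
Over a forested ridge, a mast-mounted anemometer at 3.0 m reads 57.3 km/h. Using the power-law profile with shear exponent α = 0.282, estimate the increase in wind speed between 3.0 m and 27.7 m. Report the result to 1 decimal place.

49.9 km/h

Power law: V₂ = V₁ · (z₂/z₁)^α = 57.3 × (9.2333)^0.282 = 107.2471 km/h
ΔV = 107.2471 − 57.3 = 49.9471 km/h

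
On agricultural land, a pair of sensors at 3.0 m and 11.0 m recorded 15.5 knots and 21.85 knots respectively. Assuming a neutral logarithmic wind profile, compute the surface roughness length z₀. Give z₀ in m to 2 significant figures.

z₀ ≈ 0.13 m

Log law: V(z) ∝ ln(z/z₀). With r = V₁/V₂ = 15.5/21.85 = 0.70938,
r · ln(z₂/z₀) = ln(z₁/z₀) ⇒ ln z₀ = (ln z₁ − r·ln z₂)/(1 − r)
ln z₀ = (1.09861 − 0.70938×2.39790) / 0.29062 = -2.0729
z₀ = exp(-2.0729) = 0.1258 m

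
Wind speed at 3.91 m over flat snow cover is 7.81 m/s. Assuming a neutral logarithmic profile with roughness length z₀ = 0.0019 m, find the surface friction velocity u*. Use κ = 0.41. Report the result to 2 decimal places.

u* ≈ 0.42 m/s

Log law: V(z) = (u*/κ) · ln(z/z₀) ⇒ u* = κ · V / ln(z/z₀)
u* = 0.41 × 7.81 / ln(3.91/0.0019) = 0.41 × 7.81 / 7.6294
   = 3.2021 / 7.6294 = 0.4197 m/s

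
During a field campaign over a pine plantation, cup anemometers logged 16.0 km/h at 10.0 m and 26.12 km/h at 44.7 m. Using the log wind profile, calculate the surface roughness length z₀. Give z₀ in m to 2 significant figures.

Log law: V(z) ∝ ln(z/z₀). With r = V₁/V₂ = 16.0/26.12 = 0.61256,
r · ln(z₂/z₀) = ln(z₁/z₀) ⇒ ln z₀ = (ln z₁ − r·ln z₂)/(1 − r)
ln z₀ = (2.30259 − 0.61256×3.79997) / 0.38744 = -0.0648
z₀ = exp(-0.0648) = 0.9372 m

z₀ ≈ 0.94 m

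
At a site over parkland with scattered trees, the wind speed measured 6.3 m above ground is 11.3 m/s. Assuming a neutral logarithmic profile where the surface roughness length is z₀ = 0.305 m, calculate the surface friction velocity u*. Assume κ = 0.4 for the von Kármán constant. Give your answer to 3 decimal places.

Log law: V(z) = (u*/κ) · ln(z/z₀) ⇒ u* = κ · V / ln(z/z₀)
u* = 0.4 × 11.3 / ln(6.3/0.305) = 0.4 × 11.3 / 3.0280
   = 4.5200 / 3.0280 = 1.4927 m/s

u* ≈ 1.493 m/s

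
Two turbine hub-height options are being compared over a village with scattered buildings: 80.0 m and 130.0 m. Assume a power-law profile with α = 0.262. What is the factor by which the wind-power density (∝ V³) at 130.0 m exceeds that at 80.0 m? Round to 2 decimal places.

1.46

Speed ratio: V_B/V_A = (z_B/z_A)^α = (130.0/80.0)^0.262 = (1.6250)^0.262 = 1.13565
Power-density ratio: P_B/P_A = (V_B/V_A)³ = (1.13565)³ = 1.46464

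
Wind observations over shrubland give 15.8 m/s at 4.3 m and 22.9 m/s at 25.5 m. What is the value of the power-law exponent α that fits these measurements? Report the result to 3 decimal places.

Power law: V₂/V₁ = (z₂/z₁)^α ⇒ α = ln(V₂/V₁) / ln(z₂/z₁)
α = ln(22.9/15.8) / ln(25.5/4.3) = ln(1.4494) / ln(5.9302)
  = 0.37113 / 1.78006 = 0.20849

α ≈ 0.208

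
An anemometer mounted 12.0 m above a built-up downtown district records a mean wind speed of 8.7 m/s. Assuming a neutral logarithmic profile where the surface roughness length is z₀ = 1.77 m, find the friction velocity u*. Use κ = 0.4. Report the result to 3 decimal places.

Log law: V(z) = (u*/κ) · ln(z/z₀) ⇒ u* = κ · V / ln(z/z₀)
u* = 0.4 × 8.7 / ln(12.0/1.77) = 0.4 × 8.7 / 1.9139
   = 3.4800 / 1.9139 = 1.8183 m/s

u* ≈ 1.818 m/s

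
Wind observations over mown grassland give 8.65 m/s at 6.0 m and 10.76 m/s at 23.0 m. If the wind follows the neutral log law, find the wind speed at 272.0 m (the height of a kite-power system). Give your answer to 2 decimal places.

Log law: V ∝ ln(z/z₀). From the pair, with r = V₁/V₂ = 0.80390,
ln z₀ = (ln z₁ − r·ln z₂)/(1 − r) = (1.7918 − 0.80390×3.1355)/0.19610 = -3.7169 → z₀ = 0.02431 m
V₃ = V₁ · ln(z₃/z₀)/ln(z₁/z₀) = 8.65 × 9.3227/5.5087 = 14.6390 m/s

14.64 m/s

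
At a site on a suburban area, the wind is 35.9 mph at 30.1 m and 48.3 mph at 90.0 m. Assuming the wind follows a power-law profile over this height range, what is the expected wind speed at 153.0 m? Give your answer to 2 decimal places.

First find α: α = ln(V₂/V₁)/ln(z₂/z₁) = ln(48.3/35.9)/ln(90.0/30.1) = 0.29669/1.09528 = 0.2709
Extrapolate from 90.0 m to 153.0 m: V₃ = 48.3 × (153.0/90.0)^0.2709 = 48.3 × 1.1546 = 55.7663 mph

55.77 mph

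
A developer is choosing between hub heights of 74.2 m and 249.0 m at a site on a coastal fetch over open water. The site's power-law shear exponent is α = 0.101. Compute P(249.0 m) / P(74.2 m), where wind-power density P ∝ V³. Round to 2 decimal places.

1.44

Speed ratio: V_B/V_A = (z_B/z_A)^α = (249.0/74.2)^0.101 = (3.3558)^0.101 = 1.13007
Power-density ratio: P_B/P_A = (V_B/V_A)³ = (1.13007)³ = 1.44317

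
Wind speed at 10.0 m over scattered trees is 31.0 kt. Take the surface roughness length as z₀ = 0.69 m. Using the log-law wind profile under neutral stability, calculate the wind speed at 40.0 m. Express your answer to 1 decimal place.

47.1 kt

Log law: V(z) ∝ ln(z/z₀), so V₂/V₁ = ln(z₂/z₀) / ln(z₁/z₀).
ln(40.0/0.69) = 4.0599, ln(10.0/0.69) = 2.6736
V₂ = 31.0 × 4.0599/2.6736 = 31.0 × 1.5185 = 47.0736 kt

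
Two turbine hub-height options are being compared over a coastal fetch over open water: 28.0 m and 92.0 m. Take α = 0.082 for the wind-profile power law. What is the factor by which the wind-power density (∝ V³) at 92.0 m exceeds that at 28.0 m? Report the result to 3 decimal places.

Speed ratio: V_B/V_A = (z_B/z_A)^α = (92.0/28.0)^0.082 = (3.2857)^0.082 = 1.10246
Power-density ratio: P_B/P_A = (V_B/V_A)³ = (1.10246)³ = 1.33996

1.340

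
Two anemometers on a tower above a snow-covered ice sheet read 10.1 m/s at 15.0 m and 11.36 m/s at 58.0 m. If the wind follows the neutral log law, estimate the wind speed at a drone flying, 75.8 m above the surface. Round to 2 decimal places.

11.61 m/s

Log law: V ∝ ln(z/z₀). From the pair, with r = V₁/V₂ = 0.88908,
ln z₀ = (ln z₁ − r·ln z₂)/(1 − r) = (2.7081 − 0.88908×4.0604)/0.11092 = -8.1326 → z₀ = 0.0002938 m
V₃ = V₁ · ln(z₃/z₀)/ln(z₁/z₀) = 10.1 × 12.4607/10.8406 = 11.6094 m/s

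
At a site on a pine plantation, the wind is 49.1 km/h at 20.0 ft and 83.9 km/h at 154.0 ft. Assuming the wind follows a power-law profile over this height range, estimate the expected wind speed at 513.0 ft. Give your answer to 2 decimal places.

115.06 km/h

First find α: α = ln(V₂/V₁)/ln(z₂/z₁) = ln(83.9/49.1)/ln(154.0/20.0) = 0.53577/2.04122 = 0.2625
Extrapolate from 154.0 ft to 513.0 ft: V₃ = 83.9 × (513.0/154.0)^0.2625 = 83.9 × 1.3714 = 115.0614 km/h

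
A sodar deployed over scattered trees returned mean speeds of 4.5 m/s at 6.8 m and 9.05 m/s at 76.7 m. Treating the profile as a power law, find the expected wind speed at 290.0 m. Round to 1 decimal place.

First find α: α = ln(V₂/V₁)/ln(z₂/z₁) = ln(9.05/4.5)/ln(76.7/6.8) = 0.69869/2.42298 = 0.2884
Extrapolate from 76.7 m to 290.0 m: V₃ = 9.05 × (290.0/76.7)^0.2884 = 9.05 × 1.4674 = 13.2802 m/s

13.3 m/s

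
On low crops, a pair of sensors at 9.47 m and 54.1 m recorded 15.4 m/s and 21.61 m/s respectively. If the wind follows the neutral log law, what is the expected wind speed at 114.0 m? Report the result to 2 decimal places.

Log law: V ∝ ln(z/z₀). From the pair, with r = V₁/V₂ = 0.71263,
ln z₀ = (ln z₁ − r·ln z₂)/(1 − r) = (2.2481 − 0.71263×3.9908)/0.28737 = -2.0736 → z₀ = 0.1257 m
V₃ = V₁ · ln(z₃/z₀)/ln(z₁/z₀) = 15.4 × 6.8098/4.3217 = 24.2660 m/s

24.27 m/s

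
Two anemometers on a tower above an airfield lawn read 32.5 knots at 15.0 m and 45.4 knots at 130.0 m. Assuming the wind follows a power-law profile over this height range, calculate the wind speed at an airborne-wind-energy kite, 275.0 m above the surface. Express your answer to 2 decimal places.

First find α: α = ln(V₂/V₁)/ln(z₂/z₁) = ln(45.4/32.5)/ln(130.0/15.0) = 0.33427/2.15948 = 0.1548
Extrapolate from 130.0 m to 275.0 m: V₃ = 45.4 × (275.0/130.0)^0.1548 = 45.4 × 1.1230 = 50.9828 knots

50.98 knots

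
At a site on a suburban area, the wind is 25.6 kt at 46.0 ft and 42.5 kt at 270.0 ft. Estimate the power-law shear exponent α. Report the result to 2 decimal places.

α ≈ 0.29

Power law: V₂/V₁ = (z₂/z₁)^α ⇒ α = ln(V₂/V₁) / ln(z₂/z₁)
α = ln(42.5/25.6) / ln(270.0/46.0) = ln(1.6602) / ln(5.8696)
  = 0.50691 / 1.76978 = 0.28643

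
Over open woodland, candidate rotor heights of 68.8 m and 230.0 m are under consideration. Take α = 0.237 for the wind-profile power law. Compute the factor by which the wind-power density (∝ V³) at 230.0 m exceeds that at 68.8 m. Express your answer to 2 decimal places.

Speed ratio: V_B/V_A = (z_B/z_A)^α = (230.0/68.8)^0.237 = (3.3430)^0.237 = 1.33113
Power-density ratio: P_B/P_A = (V_B/V_A)³ = (1.33113)³ = 2.35865

2.36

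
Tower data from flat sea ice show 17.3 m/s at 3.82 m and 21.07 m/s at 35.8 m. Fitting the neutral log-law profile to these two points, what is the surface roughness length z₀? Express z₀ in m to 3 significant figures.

z₀ ≈ 0.000133 m

Log law: V(z) ∝ ln(z/z₀). With r = V₁/V₂ = 17.3/21.07 = 0.82107,
r · ln(z₂/z₀) = ln(z₁/z₀) ⇒ ln z₀ = (ln z₁ − r·ln z₂)/(1 − r)
ln z₀ = (1.34025 − 0.82107×3.57795) / 0.17893 = -8.9282
z₀ = exp(-8.9282) = 0.0001326 m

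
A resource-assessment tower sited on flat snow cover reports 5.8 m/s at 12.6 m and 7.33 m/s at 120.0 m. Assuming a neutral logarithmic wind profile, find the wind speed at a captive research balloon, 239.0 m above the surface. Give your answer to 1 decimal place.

Log law: V ∝ ln(z/z₀). From the pair, with r = V₁/V₂ = 0.79127,
ln z₀ = (ln z₁ − r·ln z₂)/(1 − r) = (2.5337 − 0.79127×4.7875)/0.20873 = -6.0101 → z₀ = 0.002454 m
V₃ = V₁ · ln(z₃/z₀)/ln(z₁/z₀) = 5.8 × 11.4866/8.5438 = 7.7977 m/s

7.8 m/s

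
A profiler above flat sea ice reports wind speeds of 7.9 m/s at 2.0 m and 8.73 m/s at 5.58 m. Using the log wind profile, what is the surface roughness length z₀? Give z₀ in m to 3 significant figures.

z₀ ≈ 0.000115 m

Log law: V(z) ∝ ln(z/z₀). With r = V₁/V₂ = 7.9/8.73 = 0.90493,
r · ln(z₂/z₀) = ln(z₁/z₀) ⇒ ln z₀ = (ln z₁ − r·ln z₂)/(1 − r)
ln z₀ = (0.69315 − 0.90493×1.71919) / 0.09507 = -9.0728
z₀ = exp(-9.0728) = 0.0001147 m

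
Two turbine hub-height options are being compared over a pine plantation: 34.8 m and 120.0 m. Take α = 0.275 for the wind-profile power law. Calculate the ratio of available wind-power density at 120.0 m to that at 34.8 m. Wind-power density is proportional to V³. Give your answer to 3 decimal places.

2.777

Speed ratio: V_B/V_A = (z_B/z_A)^α = (120.0/34.8)^0.275 = (3.4483)^0.275 = 1.40553
Power-density ratio: P_B/P_A = (V_B/V_A)³ = (1.40553)³ = 2.77665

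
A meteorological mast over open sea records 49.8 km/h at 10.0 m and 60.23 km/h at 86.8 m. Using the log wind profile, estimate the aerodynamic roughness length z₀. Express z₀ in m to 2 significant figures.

Log law: V(z) ∝ ln(z/z₀). With r = V₁/V₂ = 49.8/60.23 = 0.82683,
r · ln(z₂/z₀) = ln(z₁/z₀) ⇒ ln z₀ = (ln z₁ − r·ln z₂)/(1 − r)
ln z₀ = (2.30259 − 0.82683×4.46361) / 0.17317 = -8.0156
z₀ = exp(-8.0156) = 0.0003303 m

z₀ ≈ 0.00033 m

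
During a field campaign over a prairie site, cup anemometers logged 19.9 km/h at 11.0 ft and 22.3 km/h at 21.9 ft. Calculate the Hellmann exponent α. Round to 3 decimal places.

Power law: V₂/V₁ = (z₂/z₁)^α ⇒ α = ln(V₂/V₁) / ln(z₂/z₁)
α = ln(22.3/19.9) / ln(21.9/11.0) = ln(1.1206) / ln(1.9909)
  = 0.11387 / 0.68859 = 0.16536

α ≈ 0.165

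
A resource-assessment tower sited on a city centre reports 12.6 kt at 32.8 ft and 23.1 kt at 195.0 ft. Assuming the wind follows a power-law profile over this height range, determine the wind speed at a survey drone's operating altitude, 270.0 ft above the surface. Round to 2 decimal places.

25.80 kt

First find α: α = ln(V₂/V₁)/ln(z₂/z₁) = ln(23.1/12.6)/ln(195.0/32.8) = 0.60614/1.78257 = 0.3400
Extrapolate from 195.0 ft to 270.0 ft: V₃ = 23.1 × (270.0/195.0)^0.3400 = 23.1 × 1.1170 = 25.8029 kt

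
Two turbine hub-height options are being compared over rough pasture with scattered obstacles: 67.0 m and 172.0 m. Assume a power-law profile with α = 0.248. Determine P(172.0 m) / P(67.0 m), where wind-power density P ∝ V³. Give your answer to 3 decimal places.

2.017

Speed ratio: V_B/V_A = (z_B/z_A)^α = (172.0/67.0)^0.248 = (2.5672)^0.248 = 1.26341
Power-density ratio: P_B/P_A = (V_B/V_A)³ = (1.26341)³ = 2.01666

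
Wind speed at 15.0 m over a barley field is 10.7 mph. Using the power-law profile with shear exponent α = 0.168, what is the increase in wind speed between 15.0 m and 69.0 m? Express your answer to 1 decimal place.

3.1 mph

Power law: V₂ = V₁ · (z₂/z₁)^α = 10.7 × (4.6000)^0.168 = 13.8270 mph
ΔV = 13.8270 − 10.7 = 3.1270 mph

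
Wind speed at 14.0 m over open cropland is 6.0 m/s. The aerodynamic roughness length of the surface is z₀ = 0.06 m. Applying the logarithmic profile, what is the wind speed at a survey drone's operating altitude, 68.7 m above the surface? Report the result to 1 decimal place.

7.8 m/s

Log law: V(z) ∝ ln(z/z₀), so V₂/V₁ = ln(z₂/z₀) / ln(z₁/z₀).
ln(68.7/0.06) = 7.0432, ln(14.0/0.06) = 5.4525
V₂ = 6.0 × 7.0432/5.4525 = 6.0 × 1.2917 = 7.7504 m/s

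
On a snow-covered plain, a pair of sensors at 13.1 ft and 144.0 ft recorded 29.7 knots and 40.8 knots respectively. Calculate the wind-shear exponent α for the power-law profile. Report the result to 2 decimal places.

α ≈ 0.13

Power law: V₂/V₁ = (z₂/z₁)^α ⇒ α = ln(V₂/V₁) / ln(z₂/z₁)
α = ln(40.8/29.7) / ln(144.0/13.1) = ln(1.3737) / ln(10.9924)
  = 0.31754 / 2.39720 = 0.13246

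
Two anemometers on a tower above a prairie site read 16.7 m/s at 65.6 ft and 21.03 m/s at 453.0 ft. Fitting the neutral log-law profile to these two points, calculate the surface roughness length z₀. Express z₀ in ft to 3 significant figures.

z₀ ≈ 0.0380 ft

Log law: V(z) ∝ ln(z/z₀). With r = V₁/V₂ = 16.7/21.03 = 0.79410,
r · ln(z₂/z₀) = ln(z₁/z₀) ⇒ ln z₀ = (ln z₁ − r·ln z₂)/(1 − r)
ln z₀ = (4.18358 − 0.79410×6.11589) / 0.20590 = -3.2690
z₀ = exp(-3.2690) = 0.03804 ft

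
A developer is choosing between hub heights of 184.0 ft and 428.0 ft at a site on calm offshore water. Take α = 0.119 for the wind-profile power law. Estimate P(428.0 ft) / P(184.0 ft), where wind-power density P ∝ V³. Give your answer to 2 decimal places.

Speed ratio: V_B/V_A = (z_B/z_A)^α = (428.0/184.0)^0.119 = (2.3261)^0.119 = 1.10568
Power-density ratio: P_B/P_A = (V_B/V_A)³ = (1.10568)³ = 1.35172

1.35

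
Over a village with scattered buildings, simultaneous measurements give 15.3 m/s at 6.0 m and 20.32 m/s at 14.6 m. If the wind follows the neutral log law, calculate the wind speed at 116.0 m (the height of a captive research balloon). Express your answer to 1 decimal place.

32.0 m/s

Log law: V ∝ ln(z/z₀). From the pair, with r = V₁/V₂ = 0.75295,
ln z₀ = (ln z₁ − r·ln z₂)/(1 − r) = (1.7918 − 0.75295×2.6810)/0.24705 = -0.9185 → z₀ = 0.3991 m
V₃ = V₁ · ln(z₃/z₀)/ln(z₁/z₀) = 15.3 × 5.6721/2.7103 = 32.0199 m/s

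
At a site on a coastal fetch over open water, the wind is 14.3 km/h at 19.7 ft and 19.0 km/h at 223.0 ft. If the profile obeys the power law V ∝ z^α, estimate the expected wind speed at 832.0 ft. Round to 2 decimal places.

First find α: α = ln(V₂/V₁)/ln(z₂/z₁) = ln(19.0/14.3)/ln(223.0/19.7) = 0.28418/2.42655 = 0.1171
Extrapolate from 223.0 ft to 832.0 ft: V₃ = 19.0 × (832.0/223.0)^0.1171 = 19.0 × 1.1667 = 22.1677 km/h

22.17 km/h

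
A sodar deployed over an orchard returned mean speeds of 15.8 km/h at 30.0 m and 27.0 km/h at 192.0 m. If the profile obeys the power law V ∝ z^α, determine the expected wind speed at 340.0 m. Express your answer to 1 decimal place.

31.8 km/h

First find α: α = ln(V₂/V₁)/ln(z₂/z₁) = ln(27.0/15.8)/ln(192.0/30.0) = 0.53583/1.85630 = 0.2887
Extrapolate from 192.0 m to 340.0 m: V₃ = 27.0 × (340.0/192.0)^0.2887 = 27.0 × 1.1793 = 31.8421 km/h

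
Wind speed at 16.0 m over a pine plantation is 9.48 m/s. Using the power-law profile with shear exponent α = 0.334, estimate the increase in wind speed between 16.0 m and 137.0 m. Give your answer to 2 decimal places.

9.94 m/s

Power law: V₂ = V₁ · (z₂/z₁)^α = 9.48 × (8.5625)^0.334 = 19.4221 m/s
ΔV = 19.4221 − 9.48 = 9.9421 m/s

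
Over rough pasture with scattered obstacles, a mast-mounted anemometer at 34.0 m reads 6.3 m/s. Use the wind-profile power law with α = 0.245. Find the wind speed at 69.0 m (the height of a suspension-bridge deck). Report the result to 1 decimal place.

7.5 m/s

Power-law profile: V₂ = V₁ · (z₂/z₁)^α
V₂ = 6.3 × (69.0/34.0)^0.245 = 6.3 × (2.0294)^0.245
    = 6.3 × 1.1893 = 7.4928 m/s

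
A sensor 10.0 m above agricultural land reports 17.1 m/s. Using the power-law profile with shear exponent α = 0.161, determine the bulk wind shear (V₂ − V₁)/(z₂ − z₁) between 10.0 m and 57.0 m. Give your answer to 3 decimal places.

Power law: V₂ = V₁ · (z₂/z₁)^α = 17.1 × (5.7000)^0.161 = 22.6304 m/s
ΔV/Δz = (22.6304 − 17.1)/(57.0 − 10.0) = 5.5304/47.0000 = 0.11767 m/s/m

0.118 m/s/m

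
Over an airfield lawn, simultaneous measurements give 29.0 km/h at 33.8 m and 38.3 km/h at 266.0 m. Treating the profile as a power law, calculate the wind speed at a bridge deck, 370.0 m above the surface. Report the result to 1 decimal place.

First find α: α = ln(V₂/V₁)/ln(z₂/z₁) = ln(38.3/29.0)/ln(266.0/33.8) = 0.27815/2.06304 = 0.1348
Extrapolate from 266.0 m to 370.0 m: V₃ = 38.3 × (370.0/266.0)^0.1348 = 38.3 × 1.0455 = 40.0426 km/h

40.0 km/h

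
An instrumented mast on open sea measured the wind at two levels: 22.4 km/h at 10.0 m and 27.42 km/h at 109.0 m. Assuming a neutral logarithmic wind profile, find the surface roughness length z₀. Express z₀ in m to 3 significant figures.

Log law: V(z) ∝ ln(z/z₀). With r = V₁/V₂ = 22.4/27.42 = 0.81692,
r · ln(z₂/z₀) = ln(z₁/z₀) ⇒ ln z₀ = (ln z₁ − r·ln z₂)/(1 − r)
ln z₀ = (2.30259 − 0.81692×4.69135) / 0.18308 = -8.3564
z₀ = exp(-8.3564) = 0.0002349 m

z₀ ≈ 0.000235 m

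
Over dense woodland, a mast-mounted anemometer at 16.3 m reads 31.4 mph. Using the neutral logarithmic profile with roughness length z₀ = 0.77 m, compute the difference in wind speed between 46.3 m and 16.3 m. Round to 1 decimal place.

10.7 mph

Log law: V₂ = V₁ · ln(z₂/z₀)/ln(z₁/z₀) = 31.4 × 4.0965/3.0525 = 42.1389 mph
ΔV = 42.1389 − 31.4 = 10.7389 mph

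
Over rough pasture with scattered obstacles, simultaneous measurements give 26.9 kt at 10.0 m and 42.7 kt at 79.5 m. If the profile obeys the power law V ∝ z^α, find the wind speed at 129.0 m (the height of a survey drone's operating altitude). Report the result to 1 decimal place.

47.6 kt

First find α: α = ln(V₂/V₁)/ln(z₂/z₁) = ln(42.7/26.9)/ln(79.5/10.0) = 0.46207/2.07317 = 0.2229
Extrapolate from 79.5 m to 129.0 m: V₃ = 42.7 × (129.0/79.5)^0.2229 = 42.7 × 1.1139 = 47.5645 kt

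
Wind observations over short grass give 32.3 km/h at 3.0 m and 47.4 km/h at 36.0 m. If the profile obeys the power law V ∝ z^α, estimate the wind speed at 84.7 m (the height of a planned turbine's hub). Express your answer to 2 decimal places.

54.09 km/h

First find α: α = ln(V₂/V₁)/ln(z₂/z₁) = ln(47.4/32.3)/ln(36.0/3.0) = 0.38355/2.48491 = 0.1544
Extrapolate from 36.0 m to 84.7 m: V₃ = 47.4 × (84.7/36.0)^0.1544 = 47.4 × 1.1412 = 54.0920 km/h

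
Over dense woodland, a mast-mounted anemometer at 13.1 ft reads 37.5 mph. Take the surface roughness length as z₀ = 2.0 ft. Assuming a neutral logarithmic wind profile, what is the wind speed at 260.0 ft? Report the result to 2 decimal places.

Log law: V(z) ∝ ln(z/z₀), so V₂/V₁ = ln(z₂/z₀) / ln(z₁/z₀).
ln(260.0/2.0) = 4.8675, ln(13.1/2.0) = 1.8795
V₂ = 37.5 × 4.8675/1.8795 = 37.5 × 2.5899 = 97.1194 mph

97.12 mph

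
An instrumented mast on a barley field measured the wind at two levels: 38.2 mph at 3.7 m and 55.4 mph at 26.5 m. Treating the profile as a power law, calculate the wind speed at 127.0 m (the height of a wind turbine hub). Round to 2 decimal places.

74.47 mph

First find α: α = ln(V₂/V₁)/ln(z₂/z₁) = ln(55.4/38.2)/ln(26.5/3.7) = 0.37174/1.96881 = 0.1888
Extrapolate from 26.5 m to 127.0 m: V₃ = 55.4 × (127.0/26.5)^0.1888 = 55.4 × 1.3443 = 74.4750 mph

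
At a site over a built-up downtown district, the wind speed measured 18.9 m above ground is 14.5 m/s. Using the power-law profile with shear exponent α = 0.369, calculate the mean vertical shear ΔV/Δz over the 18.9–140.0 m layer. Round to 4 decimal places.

0.1310 m/s/m

Power law: V₂ = V₁ · (z₂/z₁)^α = 14.5 × (7.4074)^0.369 = 30.3581 m/s
ΔV/Δz = (30.3581 − 14.5)/(140.0 − 18.9) = 15.8581/121.1000 = 0.13095 m/s/m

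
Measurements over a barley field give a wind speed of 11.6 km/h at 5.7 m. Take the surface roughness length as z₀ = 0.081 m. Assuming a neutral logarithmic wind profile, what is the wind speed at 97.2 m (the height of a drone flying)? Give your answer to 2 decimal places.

Log law: V(z) ∝ ln(z/z₀), so V₂/V₁ = ln(z₂/z₀) / ln(z₁/z₀).
ln(97.2/0.081) = 7.0901, ln(5.7/0.081) = 4.2538
V₂ = 11.6 × 7.0901/4.2538 = 11.6 × 1.6668 = 19.3346 km/h

19.33 km/h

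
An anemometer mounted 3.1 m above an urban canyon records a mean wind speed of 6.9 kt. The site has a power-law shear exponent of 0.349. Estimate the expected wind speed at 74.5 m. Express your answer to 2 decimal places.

Power-law profile: V₂ = V₁ · (z₂/z₁)^α
V₂ = 6.9 × (74.5/3.1)^0.349 = 6.9 × (24.0323)^0.349
    = 6.9 × 3.0332 = 20.9289 kt

20.93 kt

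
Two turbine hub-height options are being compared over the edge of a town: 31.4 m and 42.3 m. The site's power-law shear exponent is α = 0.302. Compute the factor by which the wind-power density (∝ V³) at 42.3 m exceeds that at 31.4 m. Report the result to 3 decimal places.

Speed ratio: V_B/V_A = (z_B/z_A)^α = (42.3/31.4)^0.302 = (1.3471)^0.302 = 1.09416
Power-density ratio: P_B/P_A = (V_B/V_A)³ = (1.09416)³ = 1.30992

1.310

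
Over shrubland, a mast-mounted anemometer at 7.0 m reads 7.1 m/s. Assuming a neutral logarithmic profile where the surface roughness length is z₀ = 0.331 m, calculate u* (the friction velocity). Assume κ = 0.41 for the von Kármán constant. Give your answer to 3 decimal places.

Log law: V(z) = (u*/κ) · ln(z/z₀) ⇒ u* = κ · V / ln(z/z₀)
u* = 0.41 × 7.1 / ln(7.0/0.331) = 0.41 × 7.1 / 3.0515
   = 2.9110 / 3.0515 = 0.9539 m/s

u* ≈ 0.954 m/s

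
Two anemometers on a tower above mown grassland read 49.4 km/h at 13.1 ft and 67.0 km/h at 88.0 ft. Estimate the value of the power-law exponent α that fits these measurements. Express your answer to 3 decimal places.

Power law: V₂/V₁ = (z₂/z₁)^α ⇒ α = ln(V₂/V₁) / ln(z₂/z₁)
α = ln(67.0/49.4) / ln(88.0/13.1) = ln(1.3563) / ln(6.7176)
  = 0.30474 / 1.90472 = 0.15999

α ≈ 0.160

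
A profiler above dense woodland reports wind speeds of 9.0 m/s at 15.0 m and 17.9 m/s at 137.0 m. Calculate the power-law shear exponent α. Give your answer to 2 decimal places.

Power law: V₂/V₁ = (z₂/z₁)^α ⇒ α = ln(V₂/V₁) / ln(z₂/z₁)
α = ln(17.9/9.0) / ln(137.0/15.0) = ln(1.9889) / ln(9.1333)
  = 0.68758 / 2.21193 = 0.31085

α ≈ 0.31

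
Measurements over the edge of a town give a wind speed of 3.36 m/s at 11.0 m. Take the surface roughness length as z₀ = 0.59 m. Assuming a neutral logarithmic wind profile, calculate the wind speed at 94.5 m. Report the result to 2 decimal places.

Log law: V(z) ∝ ln(z/z₀), so V₂/V₁ = ln(z₂/z₀) / ln(z₁/z₀).
ln(94.5/0.59) = 5.0762, ln(11.0/0.59) = 2.9255
V₂ = 3.36 × 5.0762/2.9255 = 3.36 × 1.7352 = 5.8301 m/s

5.83 m/s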